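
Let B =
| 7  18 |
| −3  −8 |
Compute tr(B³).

tr B = −1 and det B = −2, so the characteristic polynomial is λ² − (−1)λ + (−2) with roots 1 and −2.
Eigenvectors give P = [[−3, −2], [1, 1]] with P⁻¹ = [[−1, −2], [1, 3]], and B = P·diag(1, −2)·P⁻¹.
Then B³ = P·diag(1, −8)·P⁻¹ = [[−3, 16], [1, −8]] · [[−1, −2], [1, 3]] = [[19, 54], [−9, −26]].

−7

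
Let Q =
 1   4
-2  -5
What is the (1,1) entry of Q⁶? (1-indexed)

-727

tr Q = -4 and det Q = 3, so the characteristic polynomial is λ² − (-4)λ + (3) with roots -1 and -3.
Eigenvectors give P = [[2, -1], [-1, 1]] with P⁻¹ = [[1, 1], [1, 2]], and Q = P·diag(-1, -3)·P⁻¹.
Then Q⁶ = P·diag(1, 729)·P⁻¹ = [[2, -729], [-1, 729]] · [[1, 1], [1, 2]] = [[-727, -1456], [728, 1457]].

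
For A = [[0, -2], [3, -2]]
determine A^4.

A^2 = [[-6, 4], [-6, -2]]
A^3 = [[12, 4], [-6, 16]]
A^4 = [[12, -32], [48, -20]]

[[12, -32], [48, -20]]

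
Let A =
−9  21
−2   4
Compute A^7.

[[−14541, 43239], [−4118, 12226]]

tr A = −5 and det A = 6, so the characteristic polynomial is λ² − (−5)λ + (6) with roots −2 and −3.
Eigenvectors give P = [[−3, −7], [−1, −2]] with P⁻¹ = [[2, −7], [−1, 3]], and A = P·diag(−2, −3)·P⁻¹.
Then A^7 = P·diag(−128, −2187)·P⁻¹ = [[384, 15309], [128, 4374]] · [[2, −7], [−1, 3]] = [[−14541, 43239], [−4118, 12226]].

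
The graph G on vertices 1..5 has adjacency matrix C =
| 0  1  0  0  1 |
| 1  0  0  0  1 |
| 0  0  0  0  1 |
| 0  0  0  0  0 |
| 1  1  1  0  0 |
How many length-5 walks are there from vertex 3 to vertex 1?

6

The number of length-5 walks from vertex 3 to vertex 1 is entry (3,1) of C⁵, where C is the adjacency matrix.
C² = [[2, 1, 1, 0, 1], [1, 2, 1, 0, 1], [1, 1, 1, 0, 0], [0, 0, 0, 0, 0], [1, 1, 0, 0, 3]]
C³ = [[2, 3, 1, 0, 4], [3, 2, 1, 0, 4], [1, 1, 0, 0, 3], [0, 0, 0, 0, 0], [4, 4, 3, 0, 2]]
C⁴ = [[7, 6, 4, 0, 6], [6, 7, 4, 0, 6], [4, 4, 3, 0, 2], [0, 0, 0, 0, 0], [6, 6, 2, 0, 11]]
C⁵ = [[12, 13, 6, 0, 17], [13, 12, 6, 0, 17], [6, 6, 2, 0, 11], [0, 0, 0, 0, 0], [17, 17, 11, 0, 14]]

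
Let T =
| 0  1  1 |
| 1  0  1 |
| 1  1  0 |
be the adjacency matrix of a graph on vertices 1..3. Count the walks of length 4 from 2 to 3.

5

The number of length-4 walks from vertex 2 to vertex 3 is entry (2,3) of T^4, where T is the adjacency matrix.
T^2 = [[2, 1, 1], [1, 2, 1], [1, 1, 2]]
T^3 = [[2, 3, 3], [3, 2, 3], [3, 3, 2]]
T^4 = [[6, 5, 5], [5, 6, 5], [5, 5, 6]]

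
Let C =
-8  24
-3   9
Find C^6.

C² = C (a projection; rank 1, trace 1), so C^6 = C.

[[-8, 24], [-3, 9]]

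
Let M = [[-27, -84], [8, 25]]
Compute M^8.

tr M = -2 and det M = -3, so the characteristic polynomial is λ² − (-2)λ + (-3) with roots 1 and -3.
Eigenvectors give P = [[-3, 7], [1, -2]] with P⁻¹ = [[2, 7], [1, 3]], and M = P·diag(1, -3)·P⁻¹.
Then M^8 = P·diag(1, 6561)·P⁻¹ = [[-3, 45927], [1, -13122]] · [[2, 7], [1, 3]] = [[45921, 137760], [-13120, -39359]].

[[45921, 137760], [-13120, -39359]]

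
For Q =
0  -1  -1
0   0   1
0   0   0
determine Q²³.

Q is strictly triangular, hence nilpotent: Q³ = 0, so Q²³ = 0.

[[0, 0, 0], [0, 0, 0], [0, 0, 0]]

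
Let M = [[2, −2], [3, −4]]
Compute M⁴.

M² = [[−2, 4], [−6, 10]]
M³ = [[8, −12], [18, −28]]
M⁴ = [[−20, 32], [−48, 76]]

[[−20, 32], [−48, 76]]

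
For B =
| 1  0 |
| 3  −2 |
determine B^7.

[[1, 0], [129, −128]]

tr B = −1 and det B = −2, so the characteristic polynomial is λ² − (−1)λ + (−2) with roots 1 and −2.
Eigenvectors give P = [[1, 0], [1, −1]] with P⁻¹ = [[1, 0], [1, −1]], and B = P·diag(1, −2)·P⁻¹.
Then B^7 = P·diag(1, −128)·P⁻¹ = [[1, 0], [1, 128]] · [[1, 0], [1, −1]] = [[1, 0], [129, −128]].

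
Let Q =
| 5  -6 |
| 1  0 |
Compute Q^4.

[[211, -390], [65, -114]]

tr Q = 5 and det Q = 6, so the characteristic polynomial is λ² − (5)λ + (6) with roots 3 and 2.
Eigenvectors give P = [[-3, 2], [-1, 1]] with P⁻¹ = [[-1, 2], [-1, 3]], and Q = P·diag(3, 2)·P⁻¹.
Then Q^4 = P·diag(81, 16)·P⁻¹ = [[-243, 32], [-81, 16]] · [[-1, 2], [-1, 3]] = [[211, -390], [65, -114]].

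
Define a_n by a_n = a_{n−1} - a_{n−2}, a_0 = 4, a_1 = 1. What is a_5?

With companion matrix C = [[1, -1], [1, 0]], [a_n, a_{n−1}]ᵀ = C·[a_{n−1}, a_{n−2}]ᵀ, so [a_5, a_4]ᵀ = C^4·[a_1, a_0]ᵀ.
C^4 = [[-1, 1], [-1, 0]], giving [a_5, a_4]ᵀ = [[3], [-1]].

3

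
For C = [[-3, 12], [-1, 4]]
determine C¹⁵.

C² = C (a projection; rank 1, trace 1), so C¹⁵ = C.

[[-3, 12], [-1, 4]]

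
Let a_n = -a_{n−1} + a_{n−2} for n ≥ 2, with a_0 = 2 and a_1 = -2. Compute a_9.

With companion matrix Q = [[-1, 1], [1, 0]], [a_n, a_{n−1}]ᵀ = Q·[a_{n−1}, a_{n−2}]ᵀ, so [a_9, a_8]ᵀ = Q^8·[a_1, a_0]ᵀ.
Q^8 = [[34, -21], [-21, 13]], giving [a_9, a_8]ᵀ = [[-110], [68]].

-110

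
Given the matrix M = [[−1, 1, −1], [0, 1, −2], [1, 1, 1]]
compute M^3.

[[−2, −3, 0], [−2, −7, 0], [−2, 1, −8]]

M^2 = [[0, −1, −2], [−2, −1, −4], [0, 3, −2]]
M^3 = [[−2, −3, 0], [−2, −7, 0], [−2, 1, −8]]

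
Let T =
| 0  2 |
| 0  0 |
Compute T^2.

T is strictly triangular, hence nilpotent: T^2 = 0, so T^2 = 0.

[[0, 0], [0, 0]]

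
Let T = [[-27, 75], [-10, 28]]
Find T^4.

tr T = 1 and det T = -6, so the characteristic polynomial is λ² − (1)λ + (-6) with roots 3 and -2.
Eigenvectors give P = [[-5, 3], [-2, 1]] with P⁻¹ = [[1, -3], [2, -5]], and T = P·diag(3, -2)·P⁻¹.
Then T^4 = P·diag(81, 16)·P⁻¹ = [[-405, 48], [-162, 16]] · [[1, -3], [2, -5]] = [[-309, 975], [-130, 406]].

[[-309, 975], [-130, 406]]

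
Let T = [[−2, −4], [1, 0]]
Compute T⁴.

[[−16, −32], [8, 0]]

T² = [[0, 8], [−2, −4]]
T³ = [[8, 0], [0, 8]]
T⁴ = [[−16, −32], [8, 0]]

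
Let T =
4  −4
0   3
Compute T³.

T² = [[16, −28], [0, 9]]
T³ = [[64, −148], [0, 27]]

[[64, −148], [0, 27]]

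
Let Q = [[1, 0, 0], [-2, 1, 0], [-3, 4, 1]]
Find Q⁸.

[[1, 0, 0], [-16, 1, 0], [-248, 32, 1]]

Q = I + N where N = [[0, 0, 0], [-2, 0, 0], [-3, 4, 0]] is strictly lower-triangular, so N³ = 0.
(I + N)⁸ = I + 8·N + 28·N² = [[1, 0, 0], [-16, 1, 0], [-248, 32, 1]].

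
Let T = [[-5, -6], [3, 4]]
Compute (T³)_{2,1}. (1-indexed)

9

tr T = -1 and det T = -2, so the characteristic polynomial is λ² − (-1)λ + (-2) with roots 1 and -2.
Eigenvectors give P = [[-1, 2], [1, -1]] with P⁻¹ = [[1, 2], [1, 1]], and T = P·diag(1, -2)·P⁻¹.
Then T³ = P·diag(1, -8)·P⁻¹ = [[-1, -16], [1, 8]] · [[1, 2], [1, 1]] = [[-17, -18], [9, 10]].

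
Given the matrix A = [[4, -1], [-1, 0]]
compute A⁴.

[[305, -72], [-72, 17]]

A² = [[17, -4], [-4, 1]]
A³ = [[72, -17], [-17, 4]]
A⁴ = [[305, -72], [-72, 17]]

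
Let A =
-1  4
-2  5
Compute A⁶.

tr A = 4 and det A = 3, so the characteristic polynomial is λ² − (4)λ + (3) with roots 3 and 1.
Eigenvectors give P = [[-1, 2], [-1, 1]] with P⁻¹ = [[1, -2], [1, -1]], and A = P·diag(3, 1)·P⁻¹.
Then A⁶ = P·diag(729, 1)·P⁻¹ = [[-729, 2], [-729, 1]] · [[1, -2], [1, -1]] = [[-727, 1456], [-728, 1457]].

[[-727, 1456], [-728, 1457]]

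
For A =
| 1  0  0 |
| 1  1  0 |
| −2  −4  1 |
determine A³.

[[1, 0, 0], [3, 1, 0], [−18, −12, 1]]

A = I + N where N = [[0, 0, 0], [1, 0, 0], [−2, −4, 0]] is strictly lower-triangular, so N³ = 0.
(I + N)³ = I + 3·N + 3·N² = [[1, 0, 0], [3, 1, 0], [−18, −12, 1]].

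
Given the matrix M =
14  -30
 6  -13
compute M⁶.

[[316, -630], [126, -251]]

tr M = 1 and det M = -2, so the characteristic polynomial is λ² − (1)λ + (-2) with roots -1 and 2.
Eigenvectors give P = [[2, 5], [1, 2]] with P⁻¹ = [[-2, 5], [1, -2]], and M = P·diag(-1, 2)·P⁻¹.
Then M⁶ = P·diag(1, 64)·P⁻¹ = [[2, 320], [1, 128]] · [[-2, 5], [1, -2]] = [[316, -630], [126, -251]].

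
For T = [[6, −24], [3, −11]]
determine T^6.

[[−5256, 15960], [−1995, 6049]]

tr T = −5 and det T = 6, so the characteristic polynomial is λ² − (−5)λ + (6) with roots −2 and −3.
Eigenvectors give P = [[3, −8], [1, −3]] with P⁻¹ = [[3, −8], [1, −3]], and T = P·diag(−2, −3)·P⁻¹.
Then T^6 = P·diag(64, 729)·P⁻¹ = [[192, −5832], [64, −2187]] · [[3, −8], [1, −3]] = [[−5256, 15960], [−1995, 6049]].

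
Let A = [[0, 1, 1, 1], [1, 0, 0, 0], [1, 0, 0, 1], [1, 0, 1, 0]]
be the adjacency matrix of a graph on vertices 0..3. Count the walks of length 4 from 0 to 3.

The number of length-4 walks from vertex 0 to vertex 3 is entry (0,3) of A⁴, where A is the adjacency matrix.
A² = [[3, 0, 1, 1], [0, 1, 1, 1], [1, 1, 2, 1], [1, 1, 1, 2]]
A³ = [[2, 3, 4, 4], [3, 0, 1, 1], [4, 1, 2, 3], [4, 1, 3, 2]]
A⁴ = [[11, 2, 6, 6], [2, 3, 4, 4], [6, 4, 7, 6], [6, 4, 6, 7]]

6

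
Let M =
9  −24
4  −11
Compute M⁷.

tr M = −2 and det M = −3, so the characteristic polynomial is λ² − (−2)λ + (−3) with roots 1 and −3.
Eigenvectors give P = [[−3, 2], [−1, 1]] with P⁻¹ = [[−1, 2], [−1, 3]], and M = P·diag(1, −3)·P⁻¹.
Then M⁷ = P·diag(1, −2187)·P⁻¹ = [[−3, −4374], [−1, −2187]] · [[−1, 2], [−1, 3]] = [[4377, −13128], [2188, −6563]].

[[4377, −13128], [2188, −6563]]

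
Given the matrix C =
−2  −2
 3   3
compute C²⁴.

[[−2, −2], [3, 3]]

C² = C (a projection; rank 1, trace 1), so C²⁴ = C.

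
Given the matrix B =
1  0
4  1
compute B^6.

B = I + N where N = [[0, 0], [4, 0]] is strictly lower-triangular, so N^2 = 0.
(I + N)^6 = I + 6·N = [[1, 0], [24, 1]].

[[1, 0], [24, 1]]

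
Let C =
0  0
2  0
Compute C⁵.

[[0, 0], [0, 0]]

C is strictly triangular, hence nilpotent: C² = 0, so C⁵ = 0.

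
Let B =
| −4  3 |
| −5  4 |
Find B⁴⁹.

B² = I (check: tr B = 0 and det B = −1), so B⁴⁹ = B since 49 is odd.

[[−4, 3], [−5, 4]]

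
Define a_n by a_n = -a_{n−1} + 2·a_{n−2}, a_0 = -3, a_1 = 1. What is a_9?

With companion matrix M = [[-1, 2], [1, 0]], [a_n, a_{n−1}]ᵀ = M·[a_{n−1}, a_{n−2}]ᵀ, so [a_9, a_8]ᵀ = M⁸·[a_1, a_0]ᵀ.
M⁸ = [[171, -170], [-85, 86]], giving [a_9, a_8]ᵀ = [[681], [-343]].

681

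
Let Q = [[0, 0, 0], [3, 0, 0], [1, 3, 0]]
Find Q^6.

Q is strictly triangular, hence nilpotent: Q^3 = 0, so Q^6 = 0.

[[0, 0, 0], [0, 0, 0], [0, 0, 0]]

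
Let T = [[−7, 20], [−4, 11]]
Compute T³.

tr T = 4 and det T = 3, so the characteristic polynomial is λ² − (4)λ + (3) with roots 3 and 1.
Eigenvectors give P = [[2, 5], [1, 2]] with P⁻¹ = [[−2, 5], [1, −2]], and T = P·diag(3, 1)·P⁻¹.
Then T³ = P·diag(27, 1)·P⁻¹ = [[54, 5], [27, 2]] · [[−2, 5], [1, −2]] = [[−103, 260], [−52, 131]].

[[−103, 260], [−52, 131]]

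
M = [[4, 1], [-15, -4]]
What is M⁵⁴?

[[1, 0], [0, 1]]

M² = I (check: tr M = 0 and det M = -1), so M⁵⁴ = I since 54 is even.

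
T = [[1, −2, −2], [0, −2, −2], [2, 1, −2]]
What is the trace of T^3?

45

T^2 = [[−3, 0, 6], [−4, 2, 8], [−2, −8, −2]]
T^3 = [[9, 12, −6], [12, 12, −12], [−6, 18, 24]]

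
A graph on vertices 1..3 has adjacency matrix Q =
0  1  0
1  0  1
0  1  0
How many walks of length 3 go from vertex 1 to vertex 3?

0

The number of length-3 walks from vertex 1 to vertex 3 is entry (1,3) of Q^3, where Q is the adjacency matrix.
Q^2 = [[1, 0, 1], [0, 2, 0], [1, 0, 1]]
Q^3 = [[0, 2, 0], [2, 0, 2], [0, 2, 0]]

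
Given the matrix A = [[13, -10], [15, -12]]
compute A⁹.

tr A = 1 and det A = -6, so the characteristic polynomial is λ² − (1)λ + (-6) with roots 3 and -2.
Eigenvectors give P = [[1, -2], [1, -3]] with P⁻¹ = [[3, -2], [1, -1]], and A = P·diag(3, -2)·P⁻¹.
Then A⁹ = P·diag(19683, -512)·P⁻¹ = [[19683, 1024], [19683, 1536]] · [[3, -2], [1, -1]] = [[60073, -40390], [60585, -40902]].

[[60073, -40390], [60585, -40902]]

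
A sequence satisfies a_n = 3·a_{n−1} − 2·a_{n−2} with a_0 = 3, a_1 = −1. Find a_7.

With companion matrix T = [[3, −2], [1, 0]], [a_n, a_{n−1}]ᵀ = T·[a_{n−1}, a_{n−2}]ᵀ, so [a_7, a_6]ᵀ = T⁶·[a_1, a_0]ᵀ.
T⁶ = [[127, −126], [63, −62]], giving [a_7, a_6]ᵀ = [[−505], [−249]].

−505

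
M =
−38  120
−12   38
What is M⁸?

[[256, 0], [0, 256]]

tr M = 0 and det M = −4, so the characteristic polynomial is λ² − (0)λ + (−4) with roots 2 and −2.
Eigenvectors give P = [[−3, 10], [−1, 3]] with P⁻¹ = [[3, −10], [1, −3]], and M = P·diag(2, −2)·P⁻¹.
Then M⁸ = P·diag(256, 256)·P⁻¹ = [[−768, 2560], [−256, 768]] · [[3, −10], [1, −3]] = [[256, 0], [0, 256]].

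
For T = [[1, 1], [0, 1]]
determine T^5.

[[1, 5], [0, 1]]

T = I + N where N = [[0, 1], [0, 0]] is strictly upper-triangular, so N^2 = 0.
(I + N)^5 = I + 5·N = [[1, 5], [0, 1]].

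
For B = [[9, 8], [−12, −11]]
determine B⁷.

[[4377, 4376], [−6564, −6563]]

tr B = −2 and det B = −3, so the characteristic polynomial is λ² − (−2)λ + (−3) with roots 1 and −3.
Eigenvectors give P = [[−1, 2], [1, −3]] with P⁻¹ = [[−3, −2], [−1, −1]], and B = P·diag(1, −3)·P⁻¹.
Then B⁷ = P·diag(1, −2187)·P⁻¹ = [[−1, −4374], [1, 6561]] · [[−3, −2], [−1, −1]] = [[4377, 4376], [−6564, −6563]].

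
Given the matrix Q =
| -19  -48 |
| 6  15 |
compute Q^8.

[[59041, 157440], [-19680, -52479]]

tr Q = -4 and det Q = 3, so the characteristic polynomial is λ² − (-4)λ + (3) with roots -3 and -1.
Eigenvectors give P = [[-3, 8], [1, -3]] with P⁻¹ = [[-3, -8], [-1, -3]], and Q = P·diag(-3, -1)·P⁻¹.
Then Q^8 = P·diag(6561, 1)·P⁻¹ = [[-19683, 8], [6561, -3]] · [[-3, -8], [-1, -3]] = [[59041, 157440], [-19680, -52479]].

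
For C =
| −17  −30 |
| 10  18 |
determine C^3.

tr C = 1 and det C = −6, so the characteristic polynomial is λ² − (1)λ + (−6) with roots −2 and 3.
Eigenvectors give P = [[−2, −3], [1, 2]] with P⁻¹ = [[−2, −3], [1, 2]], and C = P·diag(−2, 3)·P⁻¹.
Then C^3 = P·diag(−8, 27)·P⁻¹ = [[16, −81], [−8, 54]] · [[−2, −3], [1, 2]] = [[−113, −210], [70, 132]].

[[−113, −210], [70, 132]]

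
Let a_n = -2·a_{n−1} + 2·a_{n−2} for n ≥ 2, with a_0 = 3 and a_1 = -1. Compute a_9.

-7824

With companion matrix M = [[-2, 2], [1, 0]], [a_n, a_{n−1}]ᵀ = M·[a_{n−1}, a_{n−2}]ᵀ, so [a_9, a_8]ᵀ = M⁸·[a_1, a_0]ᵀ.
M⁸ = [[2448, -1792], [-896, 656]], giving [a_9, a_8]ᵀ = [[-7824], [2864]].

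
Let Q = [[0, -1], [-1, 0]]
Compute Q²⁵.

[[0, -1], [-1, 0]]

Q² = I (check: tr Q = 0 and det Q = -1), so Q²⁵ = Q since 25 is odd.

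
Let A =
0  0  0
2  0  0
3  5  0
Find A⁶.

A is strictly triangular, hence nilpotent: A³ = 0, so A⁶ = 0.

[[0, 0, 0], [0, 0, 0], [0, 0, 0]]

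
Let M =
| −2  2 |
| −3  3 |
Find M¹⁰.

M² = M (a projection; rank 1, trace 1), so M¹⁰ = M.

[[−2, 2], [−3, 3]]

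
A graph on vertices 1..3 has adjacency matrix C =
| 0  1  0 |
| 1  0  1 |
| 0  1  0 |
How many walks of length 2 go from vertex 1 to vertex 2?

0

The number of length-2 walks from vertex 1 to vertex 2 is entry (1,2) of C², where C is the adjacency matrix.
C² = [[1, 0, 1], [0, 2, 0], [1, 0, 1]]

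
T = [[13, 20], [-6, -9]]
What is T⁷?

[[13117, 21860], [-6558, -10929]]

tr T = 4 and det T = 3, so the characteristic polynomial is λ² − (4)λ + (3) with roots 1 and 3.
Eigenvectors give P = [[5, -2], [-3, 1]] with P⁻¹ = [[-1, -2], [-3, -5]], and T = P·diag(1, 3)·P⁻¹.
Then T⁷ = P·diag(1, 2187)·P⁻¹ = [[5, -4374], [-3, 2187]] · [[-1, -2], [-3, -5]] = [[13117, 21860], [-6558, -10929]].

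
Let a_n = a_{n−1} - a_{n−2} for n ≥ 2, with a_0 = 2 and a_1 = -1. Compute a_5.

With companion matrix M = [[1, -1], [1, 0]], [a_n, a_{n−1}]ᵀ = M·[a_{n−1}, a_{n−2}]ᵀ, so [a_5, a_4]ᵀ = M^4·[a_1, a_0]ᵀ.
M^4 = [[-1, 1], [-1, 0]], giving [a_5, a_4]ᵀ = [[3], [1]].

3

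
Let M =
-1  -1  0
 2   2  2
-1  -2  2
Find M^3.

[[1, 3, -6], [-12, -20, 12], [-9, -9, -14]]

M^2 = [[-1, -1, -2], [0, -2, 8], [-5, -7, 0]]
M^3 = [[1, 3, -6], [-12, -20, 12], [-9, -9, -14]]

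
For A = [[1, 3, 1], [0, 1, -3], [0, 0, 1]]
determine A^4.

A = I + N where N = [[0, 3, 1], [0, 0, -3], [0, 0, 0]] is strictly upper-triangular, so N^3 = 0.
(I + N)^4 = I + 4·N + 6·N^2 = [[1, 12, -50], [0, 1, -12], [0, 0, 1]].

[[1, 12, -50], [0, 1, -12], [0, 0, 1]]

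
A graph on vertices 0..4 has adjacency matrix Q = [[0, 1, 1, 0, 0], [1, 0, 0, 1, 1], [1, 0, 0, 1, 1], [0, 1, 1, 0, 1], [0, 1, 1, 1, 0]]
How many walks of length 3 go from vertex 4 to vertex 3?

The number of length-3 walks from vertex 4 to vertex 3 is entry (4,3) of Q³, where Q is the adjacency matrix.
Q² = [[2, 0, 0, 2, 2], [0, 3, 3, 1, 1], [0, 3, 3, 1, 1], [2, 1, 1, 3, 2], [2, 1, 1, 2, 3]]
Q³ = [[0, 6, 6, 2, 2], [6, 2, 2, 7, 7], [6, 2, 2, 7, 7], [2, 7, 7, 4, 5], [2, 7, 7, 5, 4]]

5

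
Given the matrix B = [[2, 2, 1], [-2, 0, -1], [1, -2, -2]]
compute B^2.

[[1, 2, -2], [-5, -2, 0], [4, 6, 7]]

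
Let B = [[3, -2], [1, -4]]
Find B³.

B² = [[7, 2], [-1, 14]]
B³ = [[23, -22], [11, -54]]

[[23, -22], [11, -54]]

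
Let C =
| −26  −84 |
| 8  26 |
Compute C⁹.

[[−6656, −21504], [2048, 6656]]

tr C = 0 and det C = −4, so the characteristic polynomial is λ² − (0)λ + (−4) with roots −2 and 2.
Eigenvectors give P = [[7, −3], [−2, 1]] with P⁻¹ = [[1, 3], [2, 7]], and C = P·diag(−2, 2)·P⁻¹.
Then C⁹ = P·diag(−512, 512)·P⁻¹ = [[−3584, −1536], [1024, 512]] · [[1, 3], [2, 7]] = [[−6656, −21504], [2048, 6656]].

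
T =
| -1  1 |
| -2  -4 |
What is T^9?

tr T = -5 and det T = 6, so the characteristic polynomial is λ² − (-5)λ + (6) with roots -2 and -3.
Eigenvectors give P = [[-1, -1], [1, 2]] with P⁻¹ = [[-2, -1], [1, 1]], and T = P·diag(-2, -3)·P⁻¹.
Then T^9 = P·diag(-512, -19683)·P⁻¹ = [[512, 19683], [-512, -39366]] · [[-2, -1], [1, 1]] = [[18659, 19171], [-38342, -38854]].

[[18659, 19171], [-38342, -38854]]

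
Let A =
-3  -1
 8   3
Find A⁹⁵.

[[-3, -1], [8, 3]]

A² = I (check: tr A = 0 and det A = -1), so A⁹⁵ = A since 95 is odd.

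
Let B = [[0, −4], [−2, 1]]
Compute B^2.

[[8, −4], [−2, 9]]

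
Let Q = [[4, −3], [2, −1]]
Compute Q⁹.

[[1534, −1533], [1022, −1021]]

tr Q = 3 and det Q = 2, so the characteristic polynomial is λ² − (3)λ + (2) with roots 2 and 1.
Eigenvectors give P = [[−3, −1], [−2, −1]] with P⁻¹ = [[−1, 1], [2, −3]], and Q = P·diag(2, 1)·P⁻¹.
Then Q⁹ = P·diag(512, 1)·P⁻¹ = [[−1536, −1], [−1024, −1]] · [[−1, 1], [2, −3]] = [[1534, −1533], [1022, −1021]].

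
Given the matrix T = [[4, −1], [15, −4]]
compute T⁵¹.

T² = I (check: tr T = 0 and det T = −1), so T⁵¹ = T since 51 is odd.

[[4, −1], [15, −4]]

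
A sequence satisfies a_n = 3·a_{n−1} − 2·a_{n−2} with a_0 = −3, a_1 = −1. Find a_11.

4091

With companion matrix Q = [[3, −2], [1, 0]], [a_n, a_{n−1}]ᵀ = Q·[a_{n−1}, a_{n−2}]ᵀ, so [a_11, a_10]ᵀ = Q¹⁰·[a_1, a_0]ᵀ.
Q¹⁰ = [[2047, −2046], [1023, −1022]], giving [a_11, a_10]ᵀ = [[4091], [2043]].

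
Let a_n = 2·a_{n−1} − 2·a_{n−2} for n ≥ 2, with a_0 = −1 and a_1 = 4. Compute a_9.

With companion matrix A = [[2, −2], [1, 0]], [a_n, a_{n−1}]ᵀ = A·[a_{n−1}, a_{n−2}]ᵀ, so [a_9, a_8]ᵀ = A⁸·[a_1, a_0]ᵀ.
A⁸ = [[16, 0], [0, 16]], giving [a_9, a_8]ᵀ = [[64], [−16]].

64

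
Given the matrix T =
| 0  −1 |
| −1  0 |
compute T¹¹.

T² = I (check: tr T = 0 and det T = −1), so T¹¹ = T since 11 is odd.

[[0, −1], [−1, 0]]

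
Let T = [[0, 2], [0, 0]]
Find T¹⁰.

T is strictly triangular, hence nilpotent: T² = 0, so T¹⁰ = 0.

[[0, 0], [0, 0]]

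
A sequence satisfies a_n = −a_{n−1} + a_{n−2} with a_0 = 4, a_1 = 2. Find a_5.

−2

With companion matrix M = [[−1, 1], [1, 0]], [a_n, a_{n−1}]ᵀ = M·[a_{n−1}, a_{n−2}]ᵀ, so [a_5, a_4]ᵀ = M^4·[a_1, a_0]ᵀ.
M^4 = [[5, −3], [−3, 2]], giving [a_5, a_4]ᵀ = [[−2], [2]].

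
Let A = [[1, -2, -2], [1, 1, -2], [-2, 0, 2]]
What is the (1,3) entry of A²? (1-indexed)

-2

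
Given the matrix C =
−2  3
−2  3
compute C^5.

C² = C (a projection; rank 1, trace 1), so C^5 = C.

[[−2, 3], [−2, 3]]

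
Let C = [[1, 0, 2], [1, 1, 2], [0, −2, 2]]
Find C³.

[[−3, −16, 6], [−1, −19, 14], [−8, −6, −16]]

C² = [[1, −4, 6], [2, −3, 8], [−2, −6, 0]]
C³ = [[−3, −16, 6], [−1, −19, 14], [−8, −6, −16]]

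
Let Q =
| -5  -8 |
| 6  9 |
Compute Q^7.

[[-6557, -8744], [6558, 8745]]

tr Q = 4 and det Q = 3, so the characteristic polynomial is λ² − (4)λ + (3) with roots 1 and 3.
Eigenvectors give P = [[4, 1], [-3, -1]] with P⁻¹ = [[1, 1], [-3, -4]], and Q = P·diag(1, 3)·P⁻¹.
Then Q^7 = P·diag(1, 2187)·P⁻¹ = [[4, 2187], [-3, -2187]] · [[1, 1], [-3, -4]] = [[-6557, -8744], [6558, 8745]].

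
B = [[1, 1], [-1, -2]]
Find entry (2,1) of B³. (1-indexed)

B² = [[0, -1], [1, 3]]
B³ = [[1, 2], [-2, -5]]

-2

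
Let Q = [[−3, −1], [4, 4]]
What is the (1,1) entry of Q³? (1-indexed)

−19

Q² = [[5, −1], [4, 12]]
Q³ = [[−19, −9], [36, 44]]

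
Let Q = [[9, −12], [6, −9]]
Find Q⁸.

tr Q = 0 and det Q = −9, so the characteristic polynomial is λ² − (0)λ + (−9) with roots −3 and 3.
Eigenvectors give P = [[−1, 2], [−1, 1]] with P⁻¹ = [[1, −2], [1, −1]], and Q = P·diag(−3, 3)·P⁻¹.
Then Q⁸ = P·diag(6561, 6561)·P⁻¹ = [[−6561, 13122], [−6561, 6561]] · [[1, −2], [1, −1]] = [[6561, 0], [0, 6561]].

[[6561, 0], [0, 6561]]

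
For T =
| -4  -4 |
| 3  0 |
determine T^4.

T^2 = [[4, 16], [-12, -12]]
T^3 = [[32, -16], [12, 48]]
T^4 = [[-176, -128], [96, -48]]

[[-176, -128], [96, -48]]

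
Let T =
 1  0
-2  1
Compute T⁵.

[[1, 0], [-10, 1]]

T = I + N where N = [[0, 0], [-2, 0]] is strictly lower-triangular, so N² = 0.
(I + N)⁵ = I + 5·N = [[1, 0], [-10, 1]].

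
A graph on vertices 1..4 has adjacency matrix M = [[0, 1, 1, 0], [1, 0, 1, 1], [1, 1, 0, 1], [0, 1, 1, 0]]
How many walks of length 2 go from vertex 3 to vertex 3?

The number of length-2 walks from vertex 3 to vertex 3 is entry (3,3) of M², where M is the adjacency matrix.
M² = [[2, 1, 1, 2], [1, 3, 2, 1], [1, 2, 3, 1], [2, 1, 1, 2]]

3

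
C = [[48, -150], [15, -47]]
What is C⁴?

[[666, -1950], [195, -569]]

tr C = 1 and det C = -6, so the characteristic polynomial is λ² − (1)λ + (-6) with roots -2 and 3.
Eigenvectors give P = [[-3, -10], [-1, -3]] with P⁻¹ = [[3, -10], [-1, 3]], and C = P·diag(-2, 3)·P⁻¹.
Then C⁴ = P·diag(16, 81)·P⁻¹ = [[-48, -810], [-16, -243]] · [[3, -10], [-1, 3]] = [[666, -1950], [195, -569]].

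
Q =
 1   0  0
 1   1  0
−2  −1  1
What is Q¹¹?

Q = I + N where N = [[0, 0, 0], [1, 0, 0], [−2, −1, 0]] is strictly lower-triangular, so N³ = 0.
(I + N)¹¹ = I + 11·N + 55·N² = [[1, 0, 0], [11, 1, 0], [−77, −11, 1]].

[[1, 0, 0], [11, 1, 0], [−77, −11, 1]]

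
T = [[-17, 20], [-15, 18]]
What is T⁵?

tr T = 1 and det T = -6, so the characteristic polynomial is λ² − (1)λ + (-6) with roots 3 and -2.
Eigenvectors give P = [[-1, 4], [-1, 3]] with P⁻¹ = [[3, -4], [1, -1]], and T = P·diag(3, -2)·P⁻¹.
Then T⁵ = P·diag(243, -32)·P⁻¹ = [[-243, -128], [-243, -96]] · [[3, -4], [1, -1]] = [[-857, 1100], [-825, 1068]].

[[-857, 1100], [-825, 1068]]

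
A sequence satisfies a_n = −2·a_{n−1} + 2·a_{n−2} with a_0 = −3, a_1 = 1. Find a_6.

With companion matrix B = [[−2, 2], [1, 0]], [a_n, a_{n−1}]ᵀ = B·[a_{n−1}, a_{n−2}]ᵀ, so [a_6, a_5]ᵀ = B⁵·[a_1, a_0]ᵀ.
B⁵ = [[−120, 88], [44, −32]], giving [a_6, a_5]ᵀ = [[−384], [140]].

−384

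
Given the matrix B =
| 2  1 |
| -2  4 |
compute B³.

[[-8, 26], [-52, 44]]

B² = [[2, 6], [-12, 14]]
B³ = [[-8, 26], [-52, 44]]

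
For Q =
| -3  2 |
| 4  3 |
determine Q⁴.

[[289, 0], [0, 289]]

Q² = [[17, 0], [0, 17]]
Q³ = [[-51, 34], [68, 51]]
Q⁴ = [[289, 0], [0, 289]]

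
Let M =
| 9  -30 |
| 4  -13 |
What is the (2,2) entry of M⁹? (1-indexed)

-118093

tr M = -4 and det M = 3, so the characteristic polynomial is λ² − (-4)λ + (3) with roots -1 and -3.
Eigenvectors give P = [[3, 5], [1, 2]] with P⁻¹ = [[2, -5], [-1, 3]], and M = P·diag(-1, -3)·P⁻¹.
Then M⁹ = P·diag(-1, -19683)·P⁻¹ = [[-3, -98415], [-1, -39366]] · [[2, -5], [-1, 3]] = [[98409, -295230], [39364, -118093]].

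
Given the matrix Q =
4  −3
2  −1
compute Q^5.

tr Q = 3 and det Q = 2, so the characteristic polynomial is λ² − (3)λ + (2) with roots 2 and 1.
Eigenvectors give P = [[3, 1], [2, 1]] with P⁻¹ = [[1, −1], [−2, 3]], and Q = P·diag(2, 1)·P⁻¹.
Then Q^5 = P·diag(32, 1)·P⁻¹ = [[96, 1], [64, 1]] · [[1, −1], [−2, 3]] = [[94, −93], [62, −61]].

[[94, −93], [62, −61]]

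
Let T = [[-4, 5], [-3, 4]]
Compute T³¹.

T² = I (check: tr T = 0 and det T = -1), so T³¹ = T since 31 is odd.

[[-4, 5], [-3, 4]]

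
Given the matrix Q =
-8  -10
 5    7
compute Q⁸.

[[12866, 12610], [-6305, -6049]]

tr Q = -1 and det Q = -6, so the characteristic polynomial is λ² − (-1)λ + (-6) with roots 2 and -3.
Eigenvectors give P = [[-1, 2], [1, -1]] with P⁻¹ = [[1, 2], [1, 1]], and Q = P·diag(2, -3)·P⁻¹.
Then Q⁸ = P·diag(256, 6561)·P⁻¹ = [[-256, 13122], [256, -6561]] · [[1, 2], [1, 1]] = [[12866, 12610], [-6305, -6049]].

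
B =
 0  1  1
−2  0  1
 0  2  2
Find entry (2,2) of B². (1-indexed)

0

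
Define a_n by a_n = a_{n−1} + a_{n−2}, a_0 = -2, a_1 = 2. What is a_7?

With companion matrix B = [[1, 1], [1, 0]], [a_n, a_{n−1}]ᵀ = B·[a_{n−1}, a_{n−2}]ᵀ, so [a_7, a_6]ᵀ = B⁶·[a_1, a_0]ᵀ.
B⁶ = [[13, 8], [8, 5]], giving [a_7, a_6]ᵀ = [[10], [6]].

10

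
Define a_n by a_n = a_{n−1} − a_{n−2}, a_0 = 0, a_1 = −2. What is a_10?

With companion matrix M = [[1, −1], [1, 0]], [a_n, a_{n−1}]ᵀ = M·[a_{n−1}, a_{n−2}]ᵀ, so [a_10, a_9]ᵀ = M^9·[a_1, a_0]ᵀ.
M^9 = [[−1, 0], [0, −1]], giving [a_10, a_9]ᵀ = [[2], [0]].

2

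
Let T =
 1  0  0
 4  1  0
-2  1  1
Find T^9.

[[1, 0, 0], [36, 1, 0], [126, 9, 1]]

T = I + N where N = [[0, 0, 0], [4, 0, 0], [-2, 1, 0]] is strictly lower-triangular, so N^3 = 0.
(I + N)^9 = I + 9·N + 36·N^2 = [[1, 0, 0], [36, 1, 0], [126, 9, 1]].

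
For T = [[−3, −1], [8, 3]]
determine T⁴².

T² = I (check: tr T = 0 and det T = −1), so T⁴² = I since 42 is even.

[[1, 0], [0, 1]]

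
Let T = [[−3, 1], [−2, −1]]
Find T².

[[7, −4], [8, −1]]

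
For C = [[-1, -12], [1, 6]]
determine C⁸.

tr C = 5 and det C = 6, so the characteristic polynomial is λ² − (5)λ + (6) with roots 2 and 3.
Eigenvectors give P = [[4, -3], [-1, 1]] with P⁻¹ = [[1, 3], [1, 4]], and C = P·diag(2, 3)·P⁻¹.
Then C⁸ = P·diag(256, 6561)·P⁻¹ = [[1024, -19683], [-256, 6561]] · [[1, 3], [1, 4]] = [[-18659, -75660], [6305, 25476]].

[[-18659, -75660], [6305, 25476]]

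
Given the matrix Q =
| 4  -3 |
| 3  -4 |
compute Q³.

[[28, -21], [21, -28]]

Q² = [[7, 0], [0, 7]]
Q³ = [[28, -21], [21, -28]]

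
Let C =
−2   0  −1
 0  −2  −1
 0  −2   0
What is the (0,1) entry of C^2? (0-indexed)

2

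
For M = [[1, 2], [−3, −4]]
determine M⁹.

tr M = −3 and det M = 2, so the characteristic polynomial is λ² − (−3)λ + (2) with roots −2 and −1.
Eigenvectors give P = [[−2, −1], [3, 1]] with P⁻¹ = [[1, 1], [−3, −2]], and M = P·diag(−2, −1)·P⁻¹.
Then M⁹ = P·diag(−512, −1)·P⁻¹ = [[1024, 1], [−1536, −1]] · [[1, 1], [−3, −2]] = [[1021, 1022], [−1533, −1534]].

[[1021, 1022], [−1533, −1534]]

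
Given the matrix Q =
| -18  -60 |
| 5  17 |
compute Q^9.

[[-80268, -242340], [20195, 61097]]

tr Q = -1 and det Q = -6, so the characteristic polynomial is λ² − (-1)λ + (-6) with roots -3 and 2.
Eigenvectors give P = [[4, -3], [-1, 1]] with P⁻¹ = [[1, 3], [1, 4]], and Q = P·diag(-3, 2)·P⁻¹.
Then Q^9 = P·diag(-19683, 512)·P⁻¹ = [[-78732, -1536], [19683, 512]] · [[1, 3], [1, 4]] = [[-80268, -242340], [20195, 61097]].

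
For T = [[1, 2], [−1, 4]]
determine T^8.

[[−6049, 12610], [−6305, 12866]]

tr T = 5 and det T = 6, so the characteristic polynomial is λ² − (5)λ + (6) with roots 3 and 2.
Eigenvectors give P = [[−1, 2], [−1, 1]] with P⁻¹ = [[1, −2], [1, −1]], and T = P·diag(3, 2)·P⁻¹.
Then T^8 = P·diag(6561, 256)·P⁻¹ = [[−6561, 512], [−6561, 256]] · [[1, −2], [1, −1]] = [[−6049, 12610], [−6305, 12866]].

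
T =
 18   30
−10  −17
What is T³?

[[132, 210], [−70, −113]]

tr T = 1 and det T = −6, so the characteristic polynomial is λ² − (1)λ + (−6) with roots 3 and −2.
Eigenvectors give P = [[−2, 3], [1, −2]] with P⁻¹ = [[−2, −3], [−1, −2]], and T = P·diag(3, −2)·P⁻¹.
Then T³ = P·diag(27, −8)·P⁻¹ = [[−54, −24], [27, 16]] · [[−2, −3], [−1, −2]] = [[132, 210], [−70, −113]].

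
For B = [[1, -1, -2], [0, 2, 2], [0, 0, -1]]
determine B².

[[1, -3, -2], [0, 4, 2], [0, 0, 1]]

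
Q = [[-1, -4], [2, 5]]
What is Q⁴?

[[-79, -160], [80, 161]]

tr Q = 4 and det Q = 3, so the characteristic polynomial is λ² − (4)λ + (3) with roots 3 and 1.
Eigenvectors give P = [[-1, 2], [1, -1]] with P⁻¹ = [[1, 2], [1, 1]], and Q = P·diag(3, 1)·P⁻¹.
Then Q⁴ = P·diag(81, 1)·P⁻¹ = [[-81, 2], [81, -1]] · [[1, 2], [1, 1]] = [[-79, -160], [80, 161]].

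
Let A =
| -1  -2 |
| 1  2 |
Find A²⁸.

A² = A (a projection; rank 1, trace 1), so A²⁸ = A.

[[-1, -2], [1, 2]]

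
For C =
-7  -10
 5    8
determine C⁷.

tr C = 1 and det C = -6, so the characteristic polynomial is λ² − (1)λ + (-6) with roots -2 and 3.
Eigenvectors give P = [[-2, -1], [1, 1]] with P⁻¹ = [[-1, -1], [1, 2]], and C = P·diag(-2, 3)·P⁻¹.
Then C⁷ = P·diag(-128, 2187)·P⁻¹ = [[256, -2187], [-128, 2187]] · [[-1, -1], [1, 2]] = [[-2443, -4630], [2315, 4502]].

[[-2443, -4630], [2315, 4502]]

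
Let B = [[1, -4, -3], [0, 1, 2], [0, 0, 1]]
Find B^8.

B = I + N where N = [[0, -4, -3], [0, 0, 2], [0, 0, 0]] is strictly upper-triangular, so N^3 = 0.
(I + N)^8 = I + 8·N + 28·N^2 = [[1, -32, -248], [0, 1, 16], [0, 0, 1]].

[[1, -32, -248], [0, 1, 16], [0, 0, 1]]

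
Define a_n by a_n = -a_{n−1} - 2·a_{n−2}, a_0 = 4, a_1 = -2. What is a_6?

With companion matrix T = [[-1, -2], [1, 0]], [a_n, a_{n−1}]ᵀ = T·[a_{n−1}, a_{n−2}]ᵀ, so [a_6, a_5]ᵀ = T^5·[a_1, a_0]ᵀ.
T^5 = [[-5, 2], [-1, -6]], giving [a_6, a_5]ᵀ = [[18], [-22]].

18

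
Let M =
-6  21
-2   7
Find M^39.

M² = M (a projection; rank 1, trace 1), so M^39 = M.

[[-6, 21], [-2, 7]]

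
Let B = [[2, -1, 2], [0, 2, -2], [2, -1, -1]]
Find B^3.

[[24, -24, 24], [-12, 18, -18], [18, -15, 3]]

B^2 = [[8, -6, 4], [-4, 6, -2], [2, -3, 7]]
B^3 = [[24, -24, 24], [-12, 18, -18], [18, -15, 3]]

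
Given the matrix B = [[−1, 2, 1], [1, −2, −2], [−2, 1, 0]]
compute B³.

[[4, 7, 11], [−7, −1, −7], [−1, 14, 15]]

B² = [[1, −5, −5], [1, 4, 5], [3, −6, −4]]
B³ = [[4, 7, 11], [−7, −1, −7], [−1, 14, 15]]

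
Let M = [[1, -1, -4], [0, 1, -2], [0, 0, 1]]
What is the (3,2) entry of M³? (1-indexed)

M = I + N where N = [[0, -1, -4], [0, 0, -2], [0, 0, 0]] is strictly upper-triangular, so N³ = 0.
(I + N)³ = I + 3·N + 3·N² = [[1, -3, -6], [0, 1, -6], [0, 0, 1]].

0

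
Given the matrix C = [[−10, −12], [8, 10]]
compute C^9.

[[−2560, −3072], [2048, 2560]]

tr C = 0 and det C = −4, so the characteristic polynomial is λ² − (0)λ + (−4) with roots 2 and −2.
Eigenvectors give P = [[−1, 3], [1, −2]] with P⁻¹ = [[2, 3], [1, 1]], and C = P·diag(2, −2)·P⁻¹.
Then C^9 = P·diag(512, −512)·P⁻¹ = [[−512, −1536], [512, 1024]] · [[2, 3], [1, 1]] = [[−2560, −3072], [2048, 2560]].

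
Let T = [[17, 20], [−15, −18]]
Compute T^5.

[[857, 1100], [−825, −1068]]

tr T = −1 and det T = −6, so the characteristic polynomial is λ² − (−1)λ + (−6) with roots 2 and −3.
Eigenvectors give P = [[4, −1], [−3, 1]] with P⁻¹ = [[1, 1], [3, 4]], and T = P·diag(2, −3)·P⁻¹.
Then T^5 = P·diag(32, −243)·P⁻¹ = [[128, 243], [−96, −243]] · [[1, 1], [3, 4]] = [[857, 1100], [−825, −1068]].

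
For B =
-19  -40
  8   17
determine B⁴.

[[401, 800], [-160, -319]]

tr B = -2 and det B = -3, so the characteristic polynomial is λ² − (-2)λ + (-3) with roots 1 and -3.
Eigenvectors give P = [[-2, -5], [1, 2]] with P⁻¹ = [[2, 5], [-1, -2]], and B = P·diag(1, -3)·P⁻¹.
Then B⁴ = P·diag(1, 81)·P⁻¹ = [[-2, -405], [1, 162]] · [[2, 5], [-1, -2]] = [[401, 800], [-160, -319]].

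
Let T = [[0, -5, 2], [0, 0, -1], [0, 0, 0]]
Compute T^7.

T is strictly triangular, hence nilpotent: T^3 = 0, so T^7 = 0.

[[0, 0, 0], [0, 0, 0], [0, 0, 0]]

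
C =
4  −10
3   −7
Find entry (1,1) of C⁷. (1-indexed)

634

tr C = −3 and det C = 2, so the characteristic polynomial is λ² − (−3)λ + (2) with roots −1 and −2.
Eigenvectors give P = [[−2, 5], [−1, 3]] with P⁻¹ = [[−3, 5], [−1, 2]], and C = P·diag(−1, −2)·P⁻¹.
Then C⁷ = P·diag(−1, −128)·P⁻¹ = [[2, −640], [1, −384]] · [[−3, 5], [−1, 2]] = [[634, −1270], [381, −763]].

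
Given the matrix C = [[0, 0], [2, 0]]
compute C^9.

[[0, 0], [0, 0]]

C is strictly triangular, hence nilpotent: C^2 = 0, so C^9 = 0.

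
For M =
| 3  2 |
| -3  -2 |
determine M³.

[[3, 2], [-3, -2]]

M² = [[3, 2], [-3, -2]]
M³ = [[3, 2], [-3, -2]]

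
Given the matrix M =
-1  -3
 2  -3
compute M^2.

[[-5, 12], [-8, 3]]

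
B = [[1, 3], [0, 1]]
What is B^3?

[[1, 9], [0, 1]]

B = I + N where N = [[0, 3], [0, 0]] is strictly upper-triangular, so N^2 = 0.
(I + N)^3 = I + 3·N = [[1, 9], [0, 1]].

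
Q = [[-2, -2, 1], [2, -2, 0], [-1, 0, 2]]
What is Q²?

[[-1, 8, 0], [-8, 0, 2], [0, 2, 3]]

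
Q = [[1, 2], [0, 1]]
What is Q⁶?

Q = I + N where N = [[0, 2], [0, 0]] is strictly upper-triangular, so N² = 0.
(I + N)⁶ = I + 6·N = [[1, 12], [0, 1]].

[[1, 12], [0, 1]]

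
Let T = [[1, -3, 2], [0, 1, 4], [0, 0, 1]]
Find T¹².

T = I + N where N = [[0, -3, 2], [0, 0, 4], [0, 0, 0]] is strictly upper-triangular, so N³ = 0.
(I + N)¹² = I + 12·N + 66·N² = [[1, -36, -768], [0, 1, 48], [0, 0, 1]].

[[1, -36, -768], [0, 1, 48], [0, 0, 1]]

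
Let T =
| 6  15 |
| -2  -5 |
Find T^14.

[[6, 15], [-2, -5]]

T² = T (a projection; rank 1, trace 1), so T^14 = T.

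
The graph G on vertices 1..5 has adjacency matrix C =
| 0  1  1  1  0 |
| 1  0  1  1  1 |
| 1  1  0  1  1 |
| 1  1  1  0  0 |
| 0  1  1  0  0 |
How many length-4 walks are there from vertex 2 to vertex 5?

17

The number of length-4 walks from vertex 2 to vertex 5 is entry (2,5) of C^4, where C is the adjacency matrix.
C^2 = [[3, 2, 2, 2, 2], [2, 4, 3, 2, 1], [2, 3, 4, 2, 1], [2, 2, 2, 3, 2], [2, 1, 1, 2, 2]]
C^3 = [[6, 9, 9, 7, 4], [9, 8, 9, 9, 7], [9, 9, 8, 9, 7], [7, 9, 9, 6, 4], [4, 7, 7, 4, 2]]
C^4 = [[25, 26, 26, 24, 18], [26, 34, 33, 26, 17], [26, 33, 34, 26, 17], [24, 26, 26, 25, 18], [18, 17, 17, 18, 14]]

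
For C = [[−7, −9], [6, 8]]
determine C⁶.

tr C = 1 and det C = −2, so the characteristic polynomial is λ² − (1)λ + (−2) with roots 2 and −1.
Eigenvectors give P = [[−1, 3], [1, −2]] with P⁻¹ = [[2, 3], [1, 1]], and C = P·diag(2, −1)·P⁻¹.
Then C⁶ = P·diag(64, 1)·P⁻¹ = [[−64, 3], [64, −2]] · [[2, 3], [1, 1]] = [[−125, −189], [126, 190]].

[[−125, −189], [126, 190]]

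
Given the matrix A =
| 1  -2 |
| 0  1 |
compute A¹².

A = I + N where N = [[0, -2], [0, 0]] is strictly upper-triangular, so N² = 0.
(I + N)¹² = I + 12·N = [[1, -24], [0, 1]].

[[1, -24], [0, 1]]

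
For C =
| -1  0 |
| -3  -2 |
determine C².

[[1, 0], [9, 4]]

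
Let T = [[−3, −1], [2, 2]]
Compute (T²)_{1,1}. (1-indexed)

7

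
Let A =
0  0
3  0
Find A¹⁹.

A is strictly triangular, hence nilpotent: A² = 0, so A¹⁹ = 0.

[[0, 0], [0, 0]]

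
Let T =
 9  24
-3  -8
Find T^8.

[[9, 24], [-3, -8]]

T² = T (a projection; rank 1, trace 1), so T^8 = T.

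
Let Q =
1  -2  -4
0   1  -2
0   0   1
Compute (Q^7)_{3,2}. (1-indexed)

Q = I + N where N = [[0, -2, -4], [0, 0, -2], [0, 0, 0]] is strictly upper-triangular, so N^3 = 0.
(I + N)^7 = I + 7·N + 21·N^2 = [[1, -14, 56], [0, 1, -14], [0, 0, 1]].

0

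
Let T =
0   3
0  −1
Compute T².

[[0, −3], [0, 1]]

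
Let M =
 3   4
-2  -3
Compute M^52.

[[1, 0], [0, 1]]

M² = I (check: tr M = 0 and det M = -1), so M^52 = I since 52 is even.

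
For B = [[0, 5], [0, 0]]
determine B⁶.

B is strictly triangular, hence nilpotent: B² = 0, so B⁶ = 0.

[[0, 0], [0, 0]]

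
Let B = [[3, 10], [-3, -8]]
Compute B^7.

tr B = -5 and det B = 6, so the characteristic polynomial is λ² − (-5)λ + (6) with roots -3 and -2.
Eigenvectors give P = [[-5, 2], [3, -1]] with P⁻¹ = [[1, 2], [3, 5]], and B = P·diag(-3, -2)·P⁻¹.
Then B^7 = P·diag(-2187, -128)·P⁻¹ = [[10935, -256], [-6561, 128]] · [[1, 2], [3, 5]] = [[10167, 20590], [-6177, -12482]].

[[10167, 20590], [-6177, -12482]]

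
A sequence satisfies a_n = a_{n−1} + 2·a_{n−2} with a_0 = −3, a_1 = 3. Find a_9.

With companion matrix C = [[1, 2], [1, 0]], [a_n, a_{n−1}]ᵀ = C·[a_{n−1}, a_{n−2}]ᵀ, so [a_9, a_8]ᵀ = C⁸·[a_1, a_0]ᵀ.
C⁸ = [[171, 170], [85, 86]], giving [a_9, a_8]ᵀ = [[3], [−3]].

3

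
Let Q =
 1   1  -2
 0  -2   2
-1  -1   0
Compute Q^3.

[[3, 1, -4], [2, -2, 8], [-1, -3, 4]]

Q^2 = [[3, 1, 0], [-2, 2, -4], [-1, 1, 0]]
Q^3 = [[3, 1, -4], [2, -2, 8], [-1, -3, 4]]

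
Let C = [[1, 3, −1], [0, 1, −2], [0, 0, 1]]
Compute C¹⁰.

C = I + N where N = [[0, 3, −1], [0, 0, −2], [0, 0, 0]] is strictly upper-triangular, so N³ = 0.
(I + N)¹⁰ = I + 10·N + 45·N² = [[1, 30, −280], [0, 1, −20], [0, 0, 1]].

[[1, 30, −280], [0, 1, −20], [0, 0, 1]]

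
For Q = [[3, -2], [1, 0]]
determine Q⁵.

tr Q = 3 and det Q = 2, so the characteristic polynomial is λ² − (3)λ + (2) with roots 2 and 1.
Eigenvectors give P = [[2, 1], [1, 1]] with P⁻¹ = [[1, -1], [-1, 2]], and Q = P·diag(2, 1)·P⁻¹.
Then Q⁵ = P·diag(32, 1)·P⁻¹ = [[64, 1], [32, 1]] · [[1, -1], [-1, 2]] = [[63, -62], [31, -30]].

[[63, -62], [31, -30]]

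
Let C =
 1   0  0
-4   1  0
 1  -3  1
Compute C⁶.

[[1, 0, 0], [-24, 1, 0], [186, -18, 1]]

C = I + N where N = [[0, 0, 0], [-4, 0, 0], [1, -3, 0]] is strictly lower-triangular, so N³ = 0.
(I + N)⁶ = I + 6·N + 15·N² = [[1, 0, 0], [-24, 1, 0], [186, -18, 1]].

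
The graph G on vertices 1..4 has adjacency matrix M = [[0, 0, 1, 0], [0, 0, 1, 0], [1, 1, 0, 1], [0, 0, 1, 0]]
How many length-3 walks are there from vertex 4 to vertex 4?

The number of length-3 walks from vertex 4 to vertex 4 is entry (4,4) of M^3, where M is the adjacency matrix.
M^2 = [[1, 1, 0, 1], [1, 1, 0, 1], [0, 0, 3, 0], [1, 1, 0, 1]]
M^3 = [[0, 0, 3, 0], [0, 0, 3, 0], [3, 3, 0, 3], [0, 0, 3, 0]]

0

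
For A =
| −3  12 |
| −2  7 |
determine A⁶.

tr A = 4 and det A = 3, so the characteristic polynomial is λ² − (4)λ + (3) with roots 3 and 1.
Eigenvectors give P = [[−2, 3], [−1, 1]] with P⁻¹ = [[1, −3], [1, −2]], and A = P·diag(3, 1)·P⁻¹.
Then A⁶ = P·diag(729, 1)·P⁻¹ = [[−1458, 3], [−729, 1]] · [[1, −3], [1, −2]] = [[−1455, 4368], [−728, 2185]].

[[−1455, 4368], [−728, 2185]]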